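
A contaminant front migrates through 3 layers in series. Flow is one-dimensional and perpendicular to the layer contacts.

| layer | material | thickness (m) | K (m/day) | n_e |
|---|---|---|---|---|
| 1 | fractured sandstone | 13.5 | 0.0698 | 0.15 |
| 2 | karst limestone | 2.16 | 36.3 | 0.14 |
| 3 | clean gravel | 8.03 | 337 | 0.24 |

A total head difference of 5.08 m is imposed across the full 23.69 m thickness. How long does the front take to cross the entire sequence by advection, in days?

162

With flow normal to the layers, continuity requires the same specific discharge q through every layer.
Σ(b_i/K_i) = 13.5/0.0698 + 2.16/36.3 + 8.03/337 = 193.5 d.
q = Δh / Σ(b_i/K_i) = 5.08 / 193.5 = 0.02625 m/day.
In each layer the seepage velocity is v_i = q/n_i, so the layer transit time is t_i = b_i·n_i / q:
  layer 1 (fractured sandstone): t_1 = 13.5 × 0.15 / 0.02625 = 77.13 d
  layer 2 (karst limestone): t_2 = 2.16 × 0.14 / 0.02625 = 11.52 d
  layer 3 (clean gravel): t_3 = 8.03 × 0.24 / 0.02625 = 73.41 d
Total t = Σ t_i = 162.1 days.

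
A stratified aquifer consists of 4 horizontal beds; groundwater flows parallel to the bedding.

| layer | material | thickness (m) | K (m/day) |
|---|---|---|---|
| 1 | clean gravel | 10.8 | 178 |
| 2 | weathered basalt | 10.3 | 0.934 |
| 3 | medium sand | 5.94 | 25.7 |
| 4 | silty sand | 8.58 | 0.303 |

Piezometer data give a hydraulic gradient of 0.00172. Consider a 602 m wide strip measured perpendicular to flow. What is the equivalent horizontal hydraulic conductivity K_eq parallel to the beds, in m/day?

58.6

Flow is parallel to layering, so each bed carries its own Darcy discharge and the transmissivities add.
Σ(K_i·b_i) = 178×10.8 + 0.934×10.3 + 25.7×5.94 + 0.303×8.58 = 2087 m²/day.
Total thickness b = 35.62 m, so K_eq = Σ(K_i·b_i)/b = 58.60 m/day.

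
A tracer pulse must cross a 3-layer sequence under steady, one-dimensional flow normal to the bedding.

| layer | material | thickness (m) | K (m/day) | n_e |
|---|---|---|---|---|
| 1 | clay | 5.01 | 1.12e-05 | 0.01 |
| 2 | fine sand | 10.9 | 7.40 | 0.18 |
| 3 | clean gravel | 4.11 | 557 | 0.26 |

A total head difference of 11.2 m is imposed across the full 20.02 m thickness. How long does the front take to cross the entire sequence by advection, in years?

337

With flow normal to the layers, continuity requires the same specific discharge q through every layer.
Σ(b_i/K_i) = 5.01/1.12e-05 + 10.9/7.40 + 4.11/557 = 4.473e+05 d.
q = Δh / Σ(b_i/K_i) = 11.2 / 4.473e+05 = 2.504e-05 m/day.
In each layer the seepage velocity is v_i = q/n_i, so the layer transit time is t_i = b_i·n_i / q:
  layer 1 (clay): t_1 = 5.01 × 0.01 / 2.504e-05 = 2001 d
  layer 2 (fine sand): t_2 = 10.9 × 0.18 / 2.504e-05 = 78361 d
  layer 3 (clean gravel): t_3 = 4.11 × 0.26 / 2.504e-05 = 42679 d
Total t = Σ t_i = 1.230e+05 days = 336.9 years.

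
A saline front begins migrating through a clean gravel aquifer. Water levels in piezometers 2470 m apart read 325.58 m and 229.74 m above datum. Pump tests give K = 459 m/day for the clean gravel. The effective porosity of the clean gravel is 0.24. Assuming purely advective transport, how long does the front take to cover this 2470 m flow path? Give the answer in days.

Hydraulic gradient i = (325.58 − 229.74) / 2470 = 95.84 / 2470 = 0.03880.
Darcy flux q = K · i = 459.0 × 0.03880 = 17.81 m/day.
Seepage velocity v = q / n_e = 17.81 / 0.24 = 74.21 m/day.
Travel time t = L / v = 2470 / 74.21 = 33.28 days.

33.3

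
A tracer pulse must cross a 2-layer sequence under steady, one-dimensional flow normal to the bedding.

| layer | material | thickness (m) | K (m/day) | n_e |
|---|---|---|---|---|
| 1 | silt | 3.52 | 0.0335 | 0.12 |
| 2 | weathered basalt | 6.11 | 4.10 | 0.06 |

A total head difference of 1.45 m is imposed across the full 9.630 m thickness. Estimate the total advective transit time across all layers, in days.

With flow normal to the layers, continuity requires the same specific discharge q through every layer.
Σ(b_i/K_i) = 3.52/0.0335 + 6.11/4.10 = 106.6 d.
q = Δh / Σ(b_i/K_i) = 1.45 / 106.6 = 0.01361 m/day.
In each layer the seepage velocity is v_i = q/n_i, so the layer transit time is t_i = b_i·n_i / q:
  layer 1 (silt): t_1 = 3.52 × 0.12 / 0.01361 = 31.04 d
  layer 2 (weathered basalt): t_2 = 6.11 × 0.06 / 0.01361 = 26.94 d
Total t = Σ t_i = 57.99 days.

58.0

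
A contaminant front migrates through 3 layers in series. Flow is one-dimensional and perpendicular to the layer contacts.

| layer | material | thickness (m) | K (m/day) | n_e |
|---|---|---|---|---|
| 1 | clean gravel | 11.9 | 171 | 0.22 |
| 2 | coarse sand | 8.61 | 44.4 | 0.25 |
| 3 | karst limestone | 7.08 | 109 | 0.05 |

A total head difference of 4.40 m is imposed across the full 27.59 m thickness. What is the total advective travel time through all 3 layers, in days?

With flow normal to the layers, continuity requires the same specific discharge q through every layer.
Σ(b_i/K_i) = 11.9/171 + 8.61/44.4 + 7.08/109 = 0.3285 d.
q = Δh / Σ(b_i/K_i) = 4.40 / 0.3285 = 13.40 m/day.
In each layer the seepage velocity is v_i = q/n_i, so the layer transit time is t_i = b_i·n_i / q:
  layer 1 (clean gravel): t_1 = 11.9 × 0.22 / 13.40 = 0.1954 d
  layer 2 (coarse sand): t_2 = 8.61 × 0.25 / 13.40 = 0.1607 d
  layer 3 (karst limestone): t_3 = 7.08 × 0.05 / 13.40 = 0.02643 d
Total t = Σ t_i = 0.3825 days.

0.383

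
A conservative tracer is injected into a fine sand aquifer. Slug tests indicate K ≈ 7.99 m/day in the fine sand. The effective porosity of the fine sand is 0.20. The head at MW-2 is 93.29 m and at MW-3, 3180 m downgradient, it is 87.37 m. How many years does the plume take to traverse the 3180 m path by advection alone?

117

Hydraulic gradient i = (93.29 − 87.37) / 3180 = 5.92 / 3180 = 0.001862.
Darcy flux q = K · i = 7.990 × 0.001862 = 0.01487 m/day.
Seepage velocity v = q / n_e = 0.01487 / 0.20 = 0.07437 m/day.
Travel time t = L / v = 3180 / 0.07437 = 42758 days = 117.1 years.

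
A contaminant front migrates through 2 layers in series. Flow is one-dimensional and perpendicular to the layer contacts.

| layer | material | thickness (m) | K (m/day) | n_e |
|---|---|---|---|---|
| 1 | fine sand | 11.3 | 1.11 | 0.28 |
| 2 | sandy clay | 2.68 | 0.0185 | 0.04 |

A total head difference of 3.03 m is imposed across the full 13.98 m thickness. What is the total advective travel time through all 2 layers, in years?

With flow normal to the layers, continuity requires the same specific discharge q through every layer.
Σ(b_i/K_i) = 11.3/1.11 + 2.68/0.0185 = 155.0 d.
q = Δh / Σ(b_i/K_i) = 3.03 / 155.0 = 0.01954 m/day.
In each layer the seepage velocity is v_i = q/n_i, so the layer transit time is t_i = b_i·n_i / q:
  layer 1 (fine sand): t_1 = 11.3 × 0.28 / 0.01954 = 161.9 d
  layer 2 (sandy clay): t_2 = 2.68 × 0.04 / 0.01954 = 5.485 d
Total t = Σ t_i = 167.4 days = 0.4583 years.

0.458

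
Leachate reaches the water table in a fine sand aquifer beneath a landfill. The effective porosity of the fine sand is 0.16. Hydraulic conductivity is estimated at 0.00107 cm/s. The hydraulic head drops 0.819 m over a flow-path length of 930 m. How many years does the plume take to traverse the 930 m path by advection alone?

500

Convert K: 0.00107 cm/s × 864 = 0.9245 m/day.
Hydraulic gradient i = Δh / L = 0.819 / 930 = 0.0008806.
Darcy flux q = K · i = 0.9245 × 0.0008806 = 0.0008141 m/day.
Seepage velocity v = q / n_e = 0.0008141 / 0.16 = 0.005088 m/day.
Travel time t = L / v = 930 / 0.005088 = 1.828e+05 days = 500.4 years.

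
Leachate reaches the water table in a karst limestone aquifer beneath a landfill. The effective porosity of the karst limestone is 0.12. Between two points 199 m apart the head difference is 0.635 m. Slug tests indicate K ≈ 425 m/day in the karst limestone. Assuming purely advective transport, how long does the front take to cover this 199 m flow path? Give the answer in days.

17.6

Hydraulic gradient i = Δh / L = 0.635 / 199 = 0.003191.
Darcy flux q = K · i = 425.0 × 0.003191 = 1.356 m/day.
Seepage velocity v = q / n_e = 1.356 / 0.12 = 11.30 m/day.
Travel time t = L / v = 199 / 11.30 = 17.61 days.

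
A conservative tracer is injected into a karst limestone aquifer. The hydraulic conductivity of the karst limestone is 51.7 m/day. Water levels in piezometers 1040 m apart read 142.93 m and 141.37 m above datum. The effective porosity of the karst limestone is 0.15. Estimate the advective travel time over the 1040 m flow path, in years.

Hydraulic gradient i = (142.93 − 141.37) / 1040 = 1.56 / 1040 = 0.001500.
Darcy flux q = K · i = 51.70 × 0.001500 = 0.07755 m/day.
Seepage velocity v = q / n_e = 0.07755 / 0.15 = 0.5170 m/day.
Travel time t = L / v = 1040 / 0.5170 = 2012 days = 5.507 years.

5.51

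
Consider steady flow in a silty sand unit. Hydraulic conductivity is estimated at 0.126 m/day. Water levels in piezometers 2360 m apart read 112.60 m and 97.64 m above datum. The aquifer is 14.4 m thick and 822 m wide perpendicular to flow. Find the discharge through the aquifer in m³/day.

Cross-sectional area A = 822 × 14.4 = 11837 m².
Hydraulic gradient i = (112.60 − 97.64) / 2360 = 14.96 / 2360 = 0.006339.
Darcy's law: Q = K · A · i = 0.1260 × 11837 × 0.006339 = 9.454 m³/day.

9.45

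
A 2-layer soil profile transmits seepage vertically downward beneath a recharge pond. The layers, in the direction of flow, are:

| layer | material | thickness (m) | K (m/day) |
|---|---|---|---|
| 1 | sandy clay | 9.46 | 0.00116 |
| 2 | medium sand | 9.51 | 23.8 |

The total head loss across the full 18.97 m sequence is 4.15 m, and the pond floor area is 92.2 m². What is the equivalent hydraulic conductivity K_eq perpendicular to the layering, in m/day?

Flow is perpendicular to layering, so the layers act in series and the equivalent K is the thickness-weighted harmonic mean.
Total thickness L = 9.46 + 9.51 = 18.97 m.
Σ(b_i/K_i) = 9.46/0.00116 + 9.51/23.8 = 8156 d.
K_eq = L / Σ(b_i/K_i) = 18.97 / 8156 = 0.002326 m/day.

0.00233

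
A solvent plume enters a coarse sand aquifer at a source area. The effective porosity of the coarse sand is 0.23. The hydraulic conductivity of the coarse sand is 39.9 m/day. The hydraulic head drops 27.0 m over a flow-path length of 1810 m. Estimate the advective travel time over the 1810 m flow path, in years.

Hydraulic gradient i = Δh / L = 27.0 / 1810 = 0.01492.
Darcy flux q = K · i = 39.90 × 0.01492 = 0.5952 m/day.
Seepage velocity v = q / n_e = 0.5952 / 0.23 = 2.588 m/day.
Travel time t = L / v = 1810 / 2.588 = 699.4 days = 1.915 years.

1.91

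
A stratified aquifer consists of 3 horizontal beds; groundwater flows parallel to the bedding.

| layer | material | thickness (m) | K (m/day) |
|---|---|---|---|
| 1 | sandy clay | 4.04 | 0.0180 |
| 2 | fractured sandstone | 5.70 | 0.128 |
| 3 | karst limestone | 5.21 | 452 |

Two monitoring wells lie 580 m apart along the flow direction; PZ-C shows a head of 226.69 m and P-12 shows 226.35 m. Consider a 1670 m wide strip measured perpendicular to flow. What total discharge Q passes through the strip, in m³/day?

2310

Flow is parallel to layering, so each bed carries its own Darcy discharge and the transmissivities add.
Σ(K_i·b_i) = 0.0180×4.04 + 0.128×5.70 + 452×5.21 = 2356 m²/day.
Hydraulic gradient i = (226.69 − 226.35) / 580 = 0.34 / 580 = 0.0005862.
Q = Σ(K_i·b_i) · W · i = 2356 × 1670 × 0.0005862 = 2306 m³/day.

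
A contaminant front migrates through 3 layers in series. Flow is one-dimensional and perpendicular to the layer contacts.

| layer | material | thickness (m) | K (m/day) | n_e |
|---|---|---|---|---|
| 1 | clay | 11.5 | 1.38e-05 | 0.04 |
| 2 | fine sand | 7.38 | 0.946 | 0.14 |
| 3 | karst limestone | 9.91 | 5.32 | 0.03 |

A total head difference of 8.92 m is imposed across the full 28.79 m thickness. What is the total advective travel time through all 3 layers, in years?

458

With flow normal to the layers, continuity requires the same specific discharge q through every layer.
Σ(b_i/K_i) = 11.5/1.38e-05 + 7.38/0.946 + 9.91/5.32 = 8.333e+05 d.
q = Δh / Σ(b_i/K_i) = 8.92 / 8.333e+05 = 1.070e-05 m/day.
In each layer the seepage velocity is v_i = q/n_i, so the layer transit time is t_i = b_i·n_i / q:
  layer 1 (clay): t_1 = 11.5 × 0.04 / 1.070e-05 = 42975 d
  layer 2 (fine sand): t_2 = 7.38 × 0.14 / 1.070e-05 = 96526 d
  layer 3 (karst limestone): t_3 = 9.91 × 0.03 / 1.070e-05 = 27775 d
Total t = Σ t_i = 1.673e+05 days = 458.0 years.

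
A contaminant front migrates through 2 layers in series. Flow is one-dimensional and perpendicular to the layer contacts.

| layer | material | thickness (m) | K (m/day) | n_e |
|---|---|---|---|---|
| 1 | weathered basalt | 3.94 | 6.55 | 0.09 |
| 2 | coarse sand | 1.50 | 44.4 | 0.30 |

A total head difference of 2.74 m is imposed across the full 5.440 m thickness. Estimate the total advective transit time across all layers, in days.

0.187

With flow normal to the layers, continuity requires the same specific discharge q through every layer.
Σ(b_i/K_i) = 3.94/6.55 + 1.50/44.4 = 0.6353 d.
q = Δh / Σ(b_i/K_i) = 2.74 / 0.6353 = 4.313 m/day.
In each layer the seepage velocity is v_i = q/n_i, so the layer transit time is t_i = b_i·n_i / q:
  layer 1 (weathered basalt): t_1 = 3.94 × 0.09 / 4.313 = 0.08222 d
  layer 2 (coarse sand): t_2 = 1.50 × 0.30 / 4.313 = 0.1043 d
Total t = Σ t_i = 0.1866 days.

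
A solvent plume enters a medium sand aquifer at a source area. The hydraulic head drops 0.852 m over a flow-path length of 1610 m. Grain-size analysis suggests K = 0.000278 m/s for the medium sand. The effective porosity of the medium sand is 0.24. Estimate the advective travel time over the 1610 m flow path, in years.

Convert K: 0.000278 m/s × 86400 = 24.02 m/day.
Hydraulic gradient i = Δh / L = 0.852 / 1610 = 0.0005292.
Darcy flux q = K · i = 24.02 × 0.0005292 = 0.01271 m/day.
Seepage velocity v = q / n_e = 0.01271 / 0.24 = 0.05296 m/day.
Travel time t = L / v = 1610 / 0.05296 = 30399 days = 83.23 years.

83.2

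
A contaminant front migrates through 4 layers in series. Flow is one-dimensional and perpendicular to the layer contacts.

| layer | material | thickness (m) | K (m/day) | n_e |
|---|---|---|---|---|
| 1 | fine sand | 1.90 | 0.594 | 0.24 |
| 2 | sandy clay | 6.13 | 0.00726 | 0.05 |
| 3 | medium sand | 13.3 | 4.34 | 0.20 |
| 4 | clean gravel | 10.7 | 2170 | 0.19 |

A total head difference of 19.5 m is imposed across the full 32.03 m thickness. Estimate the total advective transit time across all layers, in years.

0.652

With flow normal to the layers, continuity requires the same specific discharge q through every layer.
Σ(b_i/K_i) = 1.90/0.594 + 6.13/0.00726 + 13.3/4.34 + 10.7/2170 = 850.6 d.
q = Δh / Σ(b_i/K_i) = 19.5 / 850.6 = 0.02292 m/day.
In each layer the seepage velocity is v_i = q/n_i, so the layer transit time is t_i = b_i·n_i / q:
  layer 1 (fine sand): t_1 = 1.90 × 0.24 / 0.02292 = 19.89 d
  layer 2 (sandy clay): t_2 = 6.13 × 0.05 / 0.02292 = 13.37 d
  layer 3 (medium sand): t_3 = 13.3 × 0.20 / 0.02292 = 116.0 d
  layer 4 (clean gravel): t_4 = 10.7 × 0.19 / 0.02292 = 88.68 d
Total t = Σ t_i = 238.0 days = 0.6515 years.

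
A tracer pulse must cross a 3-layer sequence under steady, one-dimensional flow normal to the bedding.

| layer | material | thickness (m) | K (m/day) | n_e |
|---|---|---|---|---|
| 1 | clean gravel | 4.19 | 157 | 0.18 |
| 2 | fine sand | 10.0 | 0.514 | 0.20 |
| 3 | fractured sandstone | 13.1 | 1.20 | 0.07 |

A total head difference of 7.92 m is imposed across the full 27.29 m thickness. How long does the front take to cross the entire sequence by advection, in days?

With flow normal to the layers, continuity requires the same specific discharge q through every layer.
Σ(b_i/K_i) = 4.19/157 + 10.0/0.514 + 13.1/1.20 = 30.40 d.
q = Δh / Σ(b_i/K_i) = 7.92 / 30.40 = 0.2605 m/day.
In each layer the seepage velocity is v_i = q/n_i, so the layer transit time is t_i = b_i·n_i / q:
  layer 1 (clean gravel): t_1 = 4.19 × 0.18 / 0.2605 = 2.895 d
  layer 2 (fine sand): t_2 = 10.0 × 0.20 / 0.2605 = 7.676 d
  layer 3 (fractured sandstone): t_3 = 13.1 × 0.07 / 0.2605 = 3.520 d
Total t = Σ t_i = 14.09 days.

14.1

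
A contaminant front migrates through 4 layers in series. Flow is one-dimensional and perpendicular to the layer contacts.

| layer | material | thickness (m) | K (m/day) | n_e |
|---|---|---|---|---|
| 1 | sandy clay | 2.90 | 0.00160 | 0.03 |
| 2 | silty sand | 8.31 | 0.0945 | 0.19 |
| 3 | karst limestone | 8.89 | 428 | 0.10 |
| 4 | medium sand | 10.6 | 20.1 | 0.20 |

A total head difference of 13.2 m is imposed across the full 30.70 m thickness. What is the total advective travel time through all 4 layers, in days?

With flow normal to the layers, continuity requires the same specific discharge q through every layer.
Σ(b_i/K_i) = 2.90/0.00160 + 8.31/0.0945 + 8.89/428 + 10.6/20.1 = 1901 d.
q = Δh / Σ(b_i/K_i) = 13.2 / 1901 = 0.006944 m/day.
In each layer the seepage velocity is v_i = q/n_i, so the layer transit time is t_i = b_i·n_i / q:
  layer 1 (sandy clay): t_1 = 2.90 × 0.03 / 0.006944 = 12.53 d
  layer 2 (silty sand): t_2 = 8.31 × 0.19 / 0.006944 = 227.4 d
  layer 3 (karst limestone): t_3 = 8.89 × 0.10 / 0.006944 = 128.0 d
  layer 4 (medium sand): t_4 = 10.6 × 0.20 / 0.006944 = 305.3 d
Total t = Σ t_i = 673.3 days.

673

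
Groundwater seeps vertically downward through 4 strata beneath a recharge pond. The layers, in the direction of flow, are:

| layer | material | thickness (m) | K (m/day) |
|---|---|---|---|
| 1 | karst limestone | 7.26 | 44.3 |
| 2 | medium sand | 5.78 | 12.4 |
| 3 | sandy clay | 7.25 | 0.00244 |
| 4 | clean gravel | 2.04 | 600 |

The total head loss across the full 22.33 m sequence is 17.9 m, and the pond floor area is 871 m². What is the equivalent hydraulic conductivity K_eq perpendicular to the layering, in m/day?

Flow is perpendicular to layering, so the layers act in series and the equivalent K is the thickness-weighted harmonic mean.
Total thickness L = 7.26 + 5.78 + 7.25 + 2.04 = 22.33 m.
Σ(b_i/K_i) = 7.26/44.3 + 5.78/12.4 + 7.25/0.00244 + 2.04/600 = 2972 d.
K_eq = L / Σ(b_i/K_i) = 22.33 / 2972 = 0.007514 m/day.

0.00751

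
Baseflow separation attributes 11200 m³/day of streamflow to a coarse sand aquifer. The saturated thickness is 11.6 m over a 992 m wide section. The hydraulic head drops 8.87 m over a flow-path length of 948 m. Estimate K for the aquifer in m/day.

104

Cross-sectional area A = 992 × 11.6 = 11507 m².
Hydraulic gradient i = Δh / L = 8.87 / 948 = 0.009357.
From Q = K·A·i, K = Q / (A·i) = 11200 / (11507 × 0.009357) = 104.0 m/day.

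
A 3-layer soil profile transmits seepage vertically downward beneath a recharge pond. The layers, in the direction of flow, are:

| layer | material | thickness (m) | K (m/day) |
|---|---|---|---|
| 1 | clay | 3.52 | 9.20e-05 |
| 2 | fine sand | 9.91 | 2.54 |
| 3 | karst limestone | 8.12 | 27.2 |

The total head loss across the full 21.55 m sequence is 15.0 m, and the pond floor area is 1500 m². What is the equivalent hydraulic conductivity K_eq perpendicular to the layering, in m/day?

0.000563

Flow is perpendicular to layering, so the layers act in series and the equivalent K is the thickness-weighted harmonic mean.
Total thickness L = 3.52 + 9.91 + 8.12 = 21.55 m.
Σ(b_i/K_i) = 3.52/9.20e-05 + 9.91/2.54 + 8.12/27.2 = 38265 d.
K_eq = L / Σ(b_i/K_i) = 21.55 / 38265 = 0.0005632 m/day.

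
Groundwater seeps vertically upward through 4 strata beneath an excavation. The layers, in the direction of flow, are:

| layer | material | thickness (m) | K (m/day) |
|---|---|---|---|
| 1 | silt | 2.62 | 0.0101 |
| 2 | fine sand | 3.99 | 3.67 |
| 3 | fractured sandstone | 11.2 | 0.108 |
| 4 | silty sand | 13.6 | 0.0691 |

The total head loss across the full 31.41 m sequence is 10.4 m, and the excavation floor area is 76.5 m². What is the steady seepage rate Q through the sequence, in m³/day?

Flow is perpendicular to layering, so the layers act in series and the equivalent K is the thickness-weighted harmonic mean.
Total thickness L = 2.62 + 3.99 + 11.2 + 13.6 = 31.41 m.
Σ(b_i/K_i) = 2.62/0.0101 + 3.99/3.67 + 11.2/0.108 + 13.6/0.0691 = 561.0 d.
K_eq = L / Σ(b_i/K_i) = 31.41 / 561.0 = 0.05599 m/day.
Q = K_eq · A · (Δh/L) = 0.05599 × 76.5 × (10.4/31.41) = 1.418 m³/day.

1.42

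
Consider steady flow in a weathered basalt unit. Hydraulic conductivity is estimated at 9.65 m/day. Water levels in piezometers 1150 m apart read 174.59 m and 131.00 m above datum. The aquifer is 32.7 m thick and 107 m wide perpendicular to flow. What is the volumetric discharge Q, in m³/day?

Cross-sectional area A = 107 × 32.7 = 3499 m².
Hydraulic gradient i = (174.59 − 131.00) / 1150 = 43.59 / 1150 = 0.03790.
Darcy's law: Q = K · A · i = 9.650 × 3499 × 0.03790 = 1280 m³/day.

1280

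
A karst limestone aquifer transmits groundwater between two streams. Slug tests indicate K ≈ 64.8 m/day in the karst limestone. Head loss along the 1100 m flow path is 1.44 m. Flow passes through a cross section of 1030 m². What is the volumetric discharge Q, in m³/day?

87.4

Hydraulic gradient i = Δh / L = 1.44 / 1100 = 0.001309.
Darcy's law: Q = K · A · i = 64.80 × 1030 × 0.001309 = 87.37 m³/day.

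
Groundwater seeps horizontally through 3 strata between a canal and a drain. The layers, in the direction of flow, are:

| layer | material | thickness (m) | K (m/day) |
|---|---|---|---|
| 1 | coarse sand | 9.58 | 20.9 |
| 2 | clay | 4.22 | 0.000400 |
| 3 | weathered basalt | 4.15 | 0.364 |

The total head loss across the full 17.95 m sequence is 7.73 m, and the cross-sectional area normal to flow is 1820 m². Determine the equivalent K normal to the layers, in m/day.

0.00170

Flow is perpendicular to layering, so the layers act in series and the equivalent K is the thickness-weighted harmonic mean.
Total thickness L = 9.58 + 4.22 + 4.15 = 17.95 m.
Σ(b_i/K_i) = 9.58/20.9 + 4.22/0.000400 + 4.15/0.364 = 10562 d.
K_eq = L / Σ(b_i/K_i) = 17.95 / 10562 = 0.001700 m/day.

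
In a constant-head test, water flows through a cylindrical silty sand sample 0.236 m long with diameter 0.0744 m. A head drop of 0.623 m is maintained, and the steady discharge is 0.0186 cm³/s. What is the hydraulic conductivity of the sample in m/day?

Cross-sectional area A = π·(d/2)² = π × (0.0744/2)² = 0.004347 m².
Convert discharge: 0.0186 cm³/s = 1.860e-08 m³/s.
Darcy's law rearranged: K = Q·L / (A·Δh) = 1.860e-08 × 0.236 / (0.004347 × 0.623) = 1.621e-06 m/s = 0.1400 m/day.

0.140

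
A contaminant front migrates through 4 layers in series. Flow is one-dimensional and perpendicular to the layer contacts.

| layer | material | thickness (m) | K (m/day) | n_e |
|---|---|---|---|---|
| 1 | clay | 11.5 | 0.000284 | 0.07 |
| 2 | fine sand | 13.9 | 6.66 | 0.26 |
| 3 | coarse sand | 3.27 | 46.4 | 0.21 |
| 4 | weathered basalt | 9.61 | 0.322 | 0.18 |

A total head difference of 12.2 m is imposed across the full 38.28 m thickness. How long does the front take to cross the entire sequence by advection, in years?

With flow normal to the layers, continuity requires the same specific discharge q through every layer.
Σ(b_i/K_i) = 11.5/0.000284 + 13.9/6.66 + 3.27/46.4 + 9.61/0.322 = 40525 d.
q = Δh / Σ(b_i/K_i) = 12.2 / 40525 = 0.0003010 m/day.
In each layer the seepage velocity is v_i = q/n_i, so the layer transit time is t_i = b_i·n_i / q:
  layer 1 (clay): t_1 = 11.5 × 0.07 / 0.0003010 = 2674 d
  layer 2 (fine sand): t_2 = 13.9 × 0.26 / 0.0003010 = 12005 d
  layer 3 (coarse sand): t_3 = 3.27 × 0.21 / 0.0003010 = 2281 d
  layer 4 (weathered basalt): t_4 = 9.61 × 0.18 / 0.0003010 = 5746 d
Total t = Σ t_i = 22706 days = 62.16 years.

62.2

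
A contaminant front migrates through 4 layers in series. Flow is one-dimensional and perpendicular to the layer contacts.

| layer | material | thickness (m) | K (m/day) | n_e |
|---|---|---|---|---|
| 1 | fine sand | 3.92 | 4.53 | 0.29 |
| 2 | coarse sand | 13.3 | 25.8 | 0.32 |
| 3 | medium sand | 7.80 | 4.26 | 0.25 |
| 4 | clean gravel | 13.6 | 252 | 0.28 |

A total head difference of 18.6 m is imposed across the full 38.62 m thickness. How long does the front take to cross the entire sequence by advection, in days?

With flow normal to the layers, continuity requires the same specific discharge q through every layer.
Σ(b_i/K_i) = 3.92/4.53 + 13.3/25.8 + 7.80/4.26 + 13.6/252 = 3.266 d.
q = Δh / Σ(b_i/K_i) = 18.6 / 3.266 = 5.695 m/day.
In each layer the seepage velocity is v_i = q/n_i, so the layer transit time is t_i = b_i·n_i / q:
  layer 1 (fine sand): t_1 = 3.92 × 0.29 / 5.695 = 0.1996 d
  layer 2 (coarse sand): t_2 = 13.3 × 0.32 / 5.695 = 0.7473 d
  layer 3 (medium sand): t_3 = 7.80 × 0.25 / 5.695 = 0.3424 d
  layer 4 (clean gravel): t_4 = 13.6 × 0.28 / 5.695 = 0.6686 d
Total t = Σ t_i = 1.958 days.

1.96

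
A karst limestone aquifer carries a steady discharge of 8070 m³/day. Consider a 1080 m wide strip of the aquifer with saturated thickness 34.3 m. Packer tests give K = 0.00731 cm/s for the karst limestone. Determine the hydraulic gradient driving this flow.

Convert K: 0.00731 cm/s × 864 = 6.316 m/day.
Cross-sectional area A = 1080 × 34.3 = 37044 m².
From Q = K·A·i, i = Q / (K·A) = 8070 / (6.316 × 37044) = 0.03449.

0.0345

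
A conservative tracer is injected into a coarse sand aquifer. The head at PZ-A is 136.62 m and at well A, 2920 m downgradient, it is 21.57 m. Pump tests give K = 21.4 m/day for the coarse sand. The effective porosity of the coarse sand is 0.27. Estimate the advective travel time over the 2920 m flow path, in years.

2.56

Hydraulic gradient i = (136.62 − 21.57) / 2920 = 115.05 / 2920 = 0.03940.
Darcy flux q = K · i = 21.40 × 0.03940 = 0.8432 m/day.
Seepage velocity v = q / n_e = 0.8432 / 0.27 = 3.123 m/day.
Travel time t = L / v = 2920 / 3.123 = 935.0 days = 2.560 years.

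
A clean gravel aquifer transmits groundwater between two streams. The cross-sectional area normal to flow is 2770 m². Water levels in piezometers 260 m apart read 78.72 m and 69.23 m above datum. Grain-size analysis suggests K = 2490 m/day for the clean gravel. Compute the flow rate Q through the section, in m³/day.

252000

Hydraulic gradient i = (78.72 − 69.23) / 260 = 9.49 / 260 = 0.03650.
Darcy's law: Q = K · A · i = 2490 × 2770 × 0.03650 = 2.518e+05 m³/day.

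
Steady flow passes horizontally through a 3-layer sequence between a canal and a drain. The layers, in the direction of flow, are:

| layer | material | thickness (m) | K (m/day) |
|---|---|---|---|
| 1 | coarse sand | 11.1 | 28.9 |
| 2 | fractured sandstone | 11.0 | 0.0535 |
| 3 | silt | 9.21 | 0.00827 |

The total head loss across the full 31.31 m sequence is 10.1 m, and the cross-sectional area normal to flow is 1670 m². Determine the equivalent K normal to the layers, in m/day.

0.0237

Flow is perpendicular to layering, so the layers act in series and the equivalent K is the thickness-weighted harmonic mean.
Total thickness L = 11.1 + 11.0 + 9.21 = 31.31 m.
Σ(b_i/K_i) = 11.1/28.9 + 11.0/0.0535 + 9.21/0.00827 = 1320 d.
K_eq = L / Σ(b_i/K_i) = 31.31 / 1320 = 0.02373 m/day.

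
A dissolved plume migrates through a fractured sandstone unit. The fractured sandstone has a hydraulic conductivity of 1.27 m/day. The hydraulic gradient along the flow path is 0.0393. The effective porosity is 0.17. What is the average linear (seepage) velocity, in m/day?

Hydraulic gradient i = 0.0393.
Darcy flux q = K · i = 1.270 × 0.03930 = 0.04991 m/day.
Seepage velocity v = q / n_e = 0.04991 / 0.17 = 0.2936 m/day.

0.294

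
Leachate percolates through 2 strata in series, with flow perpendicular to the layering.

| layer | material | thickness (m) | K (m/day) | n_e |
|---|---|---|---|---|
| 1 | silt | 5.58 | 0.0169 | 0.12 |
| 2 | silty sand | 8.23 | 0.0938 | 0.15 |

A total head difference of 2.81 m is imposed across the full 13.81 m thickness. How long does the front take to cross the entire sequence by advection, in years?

0.775

With flow normal to the layers, continuity requires the same specific discharge q through every layer.
Σ(b_i/K_i) = 5.58/0.0169 + 8.23/0.0938 = 417.9 d.
q = Δh / Σ(b_i/K_i) = 2.81 / 417.9 = 0.006724 m/day.
In each layer the seepage velocity is v_i = q/n_i, so the layer transit time is t_i = b_i·n_i / q:
  layer 1 (silt): t_1 = 5.58 × 0.12 / 0.006724 = 99.59 d
  layer 2 (silty sand): t_2 = 8.23 × 0.15 / 0.006724 = 183.6 d
Total t = Σ t_i = 283.2 days = 0.7753 years.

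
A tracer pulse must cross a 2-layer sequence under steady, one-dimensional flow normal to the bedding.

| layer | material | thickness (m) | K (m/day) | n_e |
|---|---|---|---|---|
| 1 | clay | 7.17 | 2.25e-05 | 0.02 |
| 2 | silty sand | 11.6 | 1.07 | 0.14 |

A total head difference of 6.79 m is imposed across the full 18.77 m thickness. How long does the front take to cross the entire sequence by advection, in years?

With flow normal to the layers, continuity requires the same specific discharge q through every layer.
Σ(b_i/K_i) = 7.17/2.25e-05 + 11.6/1.07 = 3.187e+05 d.
q = Δh / Σ(b_i/K_i) = 6.79 / 3.187e+05 = 2.131e-05 m/day.
In each layer the seepage velocity is v_i = q/n_i, so the layer transit time is t_i = b_i·n_i / q:
  layer 1 (clay): t_1 = 7.17 × 0.02 / 2.131e-05 = 6730 d
  layer 2 (silty sand): t_2 = 11.6 × 0.14 / 2.131e-05 = 76220 d
Total t = Σ t_i = 82950 days = 227.1 years.

227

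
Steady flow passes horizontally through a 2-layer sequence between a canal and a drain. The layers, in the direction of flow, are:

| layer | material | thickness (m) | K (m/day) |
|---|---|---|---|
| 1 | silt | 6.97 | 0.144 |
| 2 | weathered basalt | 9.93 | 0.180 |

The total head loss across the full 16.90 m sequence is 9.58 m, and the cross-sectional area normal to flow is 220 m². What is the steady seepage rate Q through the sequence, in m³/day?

Flow is perpendicular to layering, so the layers act in series and the equivalent K is the thickness-weighted harmonic mean.
Total thickness L = 6.97 + 9.93 = 16.90 m.
Σ(b_i/K_i) = 6.97/0.144 + 9.93/0.180 = 103.6 d.
K_eq = L / Σ(b_i/K_i) = 16.90 / 103.6 = 0.1632 m/day.
Q = K_eq · A · (Δh/L) = 0.1632 × 220 × (9.58/16.90) = 20.35 m³/day.

20.3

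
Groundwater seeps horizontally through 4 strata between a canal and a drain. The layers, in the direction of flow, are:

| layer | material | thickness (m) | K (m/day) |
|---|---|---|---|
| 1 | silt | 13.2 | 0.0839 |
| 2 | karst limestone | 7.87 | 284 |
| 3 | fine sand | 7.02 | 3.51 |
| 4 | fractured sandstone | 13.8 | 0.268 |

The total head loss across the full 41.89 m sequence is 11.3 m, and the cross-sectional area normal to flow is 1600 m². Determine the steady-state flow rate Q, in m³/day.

Flow is perpendicular to layering, so the layers act in series and the equivalent K is the thickness-weighted harmonic mean.
Total thickness L = 13.2 + 7.87 + 7.02 + 13.8 = 41.89 m.
Σ(b_i/K_i) = 13.2/0.0839 + 7.87/284 + 7.02/3.51 + 13.8/0.268 = 210.9 d.
K_eq = L / Σ(b_i/K_i) = 41.89 / 210.9 = 0.1987 m/day.
Q = K_eq · A · (Δh/L) = 0.1987 × 1600 × (11.3/41.89) = 85.75 m³/day.

85.7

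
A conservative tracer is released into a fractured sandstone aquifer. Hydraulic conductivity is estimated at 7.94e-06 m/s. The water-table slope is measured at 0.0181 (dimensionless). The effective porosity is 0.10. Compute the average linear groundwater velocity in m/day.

Convert K: 7.94e-06 m/s × 86400 = 0.6860 m/day.
Hydraulic gradient i = 0.0181.
Darcy flux q = K · i = 0.6860 × 0.01810 = 0.01242 m/day.
Seepage velocity v = q / n_e = 0.01242 / 0.10 = 0.1242 m/day.

0.124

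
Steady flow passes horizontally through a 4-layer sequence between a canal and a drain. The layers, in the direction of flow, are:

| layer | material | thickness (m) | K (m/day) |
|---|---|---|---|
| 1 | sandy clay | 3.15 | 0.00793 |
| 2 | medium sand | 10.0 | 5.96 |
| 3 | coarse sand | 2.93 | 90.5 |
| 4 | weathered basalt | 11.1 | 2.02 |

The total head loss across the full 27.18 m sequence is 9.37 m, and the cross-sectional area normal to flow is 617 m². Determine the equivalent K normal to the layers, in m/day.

0.0672

Flow is perpendicular to layering, so the layers act in series and the equivalent K is the thickness-weighted harmonic mean.
Total thickness L = 3.15 + 10.0 + 2.93 + 11.1 = 27.18 m.
Σ(b_i/K_i) = 3.15/0.00793 + 10.0/5.96 + 2.93/90.5 + 11.1/2.02 = 404.4 d.
K_eq = L / Σ(b_i/K_i) = 27.18 / 404.4 = 0.06721 m/day.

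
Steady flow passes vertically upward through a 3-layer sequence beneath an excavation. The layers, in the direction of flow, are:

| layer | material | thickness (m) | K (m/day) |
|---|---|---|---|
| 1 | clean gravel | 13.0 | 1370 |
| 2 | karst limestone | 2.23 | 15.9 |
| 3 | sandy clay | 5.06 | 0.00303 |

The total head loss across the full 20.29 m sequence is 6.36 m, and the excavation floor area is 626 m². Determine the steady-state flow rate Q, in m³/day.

2.38

Flow is perpendicular to layering, so the layers act in series and the equivalent K is the thickness-weighted harmonic mean.
Total thickness L = 13.0 + 2.23 + 5.06 = 20.29 m.
Σ(b_i/K_i) = 13.0/1370 + 2.23/15.9 + 5.06/0.00303 = 1670 d.
K_eq = L / Σ(b_i/K_i) = 20.29 / 1670 = 0.01215 m/day.
Q = K_eq · A · (Δh/L) = 0.01215 × 626 × (6.36/20.29) = 2.384 m³/day.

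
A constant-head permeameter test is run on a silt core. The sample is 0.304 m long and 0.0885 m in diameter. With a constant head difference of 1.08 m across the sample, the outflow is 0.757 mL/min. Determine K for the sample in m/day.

Cross-sectional area A = π·(d/2)² = π × (0.0885/2)² = 0.006151 m².
Convert discharge: 0.757 mL/min = 1.262e-08 m³/s.
Darcy's law rearranged: K = Q·L / (A·Δh) = 1.262e-08 × 0.304 / (0.006151 × 1.08) = 5.773e-07 m/s = 0.04988 m/day.

0.0499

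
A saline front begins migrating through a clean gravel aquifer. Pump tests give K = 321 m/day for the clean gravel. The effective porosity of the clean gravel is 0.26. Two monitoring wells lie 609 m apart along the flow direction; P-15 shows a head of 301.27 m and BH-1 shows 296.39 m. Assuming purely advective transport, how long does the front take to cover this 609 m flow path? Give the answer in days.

61.6

Hydraulic gradient i = (301.27 − 296.39) / 609 = 4.88 / 609 = 0.008013.
Darcy flux q = K · i = 321.0 × 0.008013 = 2.572 m/day.
Seepage velocity v = q / n_e = 2.572 / 0.26 = 9.893 m/day.
Travel time t = L / v = 609 / 9.893 = 61.56 days.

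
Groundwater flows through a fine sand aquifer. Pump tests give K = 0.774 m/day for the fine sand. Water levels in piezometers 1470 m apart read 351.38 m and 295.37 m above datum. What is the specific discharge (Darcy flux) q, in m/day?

Hydraulic gradient i = (351.38 − 295.37) / 1470 = 56.01 / 1470 = 0.03810.
Specific discharge q = K · i = 0.7740 × 0.03810 = 0.02949 m/day.

0.0295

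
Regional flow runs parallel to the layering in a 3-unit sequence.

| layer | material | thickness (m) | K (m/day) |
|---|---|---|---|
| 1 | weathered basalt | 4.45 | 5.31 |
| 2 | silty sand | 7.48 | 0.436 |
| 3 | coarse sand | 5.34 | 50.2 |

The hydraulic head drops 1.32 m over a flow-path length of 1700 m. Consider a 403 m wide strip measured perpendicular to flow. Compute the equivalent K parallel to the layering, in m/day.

17.1

Flow is parallel to layering, so each bed carries its own Darcy discharge and the transmissivities add.
Σ(K_i·b_i) = 5.31×4.45 + 0.436×7.48 + 50.2×5.34 = 295.0 m²/day.
Total thickness b = 17.27 m, so K_eq = Σ(K_i·b_i)/b = 17.08 m/day.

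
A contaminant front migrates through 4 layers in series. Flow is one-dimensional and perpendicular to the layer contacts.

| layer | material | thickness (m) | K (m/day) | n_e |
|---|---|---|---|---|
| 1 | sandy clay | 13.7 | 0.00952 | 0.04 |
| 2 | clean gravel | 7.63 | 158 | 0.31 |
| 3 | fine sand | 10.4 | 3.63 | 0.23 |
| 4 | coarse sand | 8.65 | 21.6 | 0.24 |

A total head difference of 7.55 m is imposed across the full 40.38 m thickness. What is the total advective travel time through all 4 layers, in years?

3.86

With flow normal to the layers, continuity requires the same specific discharge q through every layer.
Σ(b_i/K_i) = 13.7/0.00952 + 7.63/158 + 10.4/3.63 + 8.65/21.6 = 1442 d.
q = Δh / Σ(b_i/K_i) = 7.55 / 1442 = 0.005234 m/day.
In each layer the seepage velocity is v_i = q/n_i, so the layer transit time is t_i = b_i·n_i / q:
  layer 1 (sandy clay): t_1 = 13.7 × 0.04 / 0.005234 = 104.7 d
  layer 2 (clean gravel): t_2 = 7.63 × 0.31 / 0.005234 = 451.9 d
  layer 3 (fine sand): t_3 = 10.4 × 0.23 / 0.005234 = 457.0 d
  layer 4 (coarse sand): t_4 = 8.65 × 0.24 / 0.005234 = 396.6 d
Total t = Σ t_i = 1410 days = 3.861 years.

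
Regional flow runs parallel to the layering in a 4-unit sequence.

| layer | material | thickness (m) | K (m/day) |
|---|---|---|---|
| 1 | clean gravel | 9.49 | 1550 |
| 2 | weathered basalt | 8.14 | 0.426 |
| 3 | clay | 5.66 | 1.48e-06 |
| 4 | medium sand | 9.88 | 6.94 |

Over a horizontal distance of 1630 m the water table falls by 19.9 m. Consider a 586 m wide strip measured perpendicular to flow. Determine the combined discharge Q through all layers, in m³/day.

Flow is parallel to layering, so each bed carries its own Darcy discharge and the transmissivities add.
Σ(K_i·b_i) = 1550×9.49 + 0.426×8.14 + 1.48e-06×5.66 + 6.94×9.88 = 14782 m²/day.
Hydraulic gradient i = Δh / L = 19.9 / 1630 = 0.01221.
Q = Σ(K_i·b_i) · W · i = 14782 × 586 × 0.01221 = 1.058e+05 m³/day.

106000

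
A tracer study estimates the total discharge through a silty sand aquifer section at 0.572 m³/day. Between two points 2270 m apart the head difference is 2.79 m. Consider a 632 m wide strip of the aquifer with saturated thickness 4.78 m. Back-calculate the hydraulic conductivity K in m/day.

0.154

Cross-sectional area A = 632 × 4.78 = 3021 m².
Hydraulic gradient i = Δh / L = 2.79 / 2270 = 0.001229.
From Q = K·A·i, K = Q / (A·i) = 0.572 / (3021 × 0.001229) = 0.1541 m/day.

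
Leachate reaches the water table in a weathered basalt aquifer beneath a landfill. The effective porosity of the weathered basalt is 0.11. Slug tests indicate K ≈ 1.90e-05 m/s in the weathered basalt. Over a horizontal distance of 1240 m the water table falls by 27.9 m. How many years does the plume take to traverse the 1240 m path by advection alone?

Convert K: 1.90e-05 m/s × 86400 = 1.642 m/day.
Hydraulic gradient i = Δh / L = 27.9 / 1240 = 0.02250.
Darcy flux q = K · i = 1.642 × 0.02250 = 0.03694 m/day.
Seepage velocity v = q / n_e = 0.03694 / 0.11 = 0.3358 m/day.
Travel time t = L / v = 1240 / 0.3358 = 3693 days = 10.11 years.

10.1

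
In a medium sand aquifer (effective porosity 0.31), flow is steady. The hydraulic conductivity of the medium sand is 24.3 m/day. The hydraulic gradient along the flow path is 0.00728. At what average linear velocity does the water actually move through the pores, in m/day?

Hydraulic gradient i = 0.00728.
Darcy flux q = K · i = 24.30 × 0.007280 = 0.1769 m/day.
Seepage velocity v = q / n_e = 0.1769 / 0.31 = 0.5707 m/day.

0.571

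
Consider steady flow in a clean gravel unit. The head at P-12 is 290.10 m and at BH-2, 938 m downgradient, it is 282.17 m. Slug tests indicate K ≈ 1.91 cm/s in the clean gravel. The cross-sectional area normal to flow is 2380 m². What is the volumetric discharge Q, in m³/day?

33200

Convert K: 1.91 cm/s × 864 = 1650 m/day.
Hydraulic gradient i = (290.10 − 282.17) / 938 = 7.93 / 938 = 0.008454.
Darcy's law: Q = K · A · i = 1650 × 2380 × 0.008454 = 33204 m³/day.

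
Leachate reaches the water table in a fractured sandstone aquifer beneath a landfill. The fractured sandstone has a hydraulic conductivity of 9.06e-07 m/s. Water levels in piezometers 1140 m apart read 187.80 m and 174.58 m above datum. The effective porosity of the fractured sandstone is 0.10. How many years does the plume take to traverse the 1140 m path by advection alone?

344

Convert K: 9.06e-07 m/s × 86400 = 0.07828 m/day.
Hydraulic gradient i = (187.80 − 174.58) / 1140 = 13.22 / 1140 = 0.01160.
Darcy flux q = K · i = 0.07828 × 0.01160 = 0.0009078 m/day.
Seepage velocity v = q / n_e = 0.0009078 / 0.10 = 0.009078 m/day.
Travel time t = L / v = 1140 / 0.009078 = 1.256e+05 days = 343.8 years.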